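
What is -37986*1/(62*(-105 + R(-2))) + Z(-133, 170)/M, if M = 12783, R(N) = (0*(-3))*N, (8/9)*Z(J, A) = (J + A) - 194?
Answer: 215300093/36985480 ≈ 5.8212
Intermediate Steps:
Z(J, A) = -873/4 + 9*A/8 + 9*J/8 (Z(J, A) = 9*((J + A) - 194)/8 = 9*((A + J) - 194)/8 = 9*(-194 + A + J)/8 = -873/4 + 9*A/8 + 9*J/8)
R(N) = 0 (R(N) = 0*N = 0)
-37986*1/(62*(-105 + R(-2))) + Z(-133, 170)/M = -37986*1/(62*(-105 + 0)) + (-873/4 + (9/8)*170 + (9/8)*(-133))/12783 = -37986/((-105*62)) + (-873/4 + 765/4 - 1197/8)*(1/12783) = -37986/(-6510) - 1413/8*1/12783 = -37986*(-1/6510) - 471/34088 = 6331/1085 - 471/34088 = 215300093/36985480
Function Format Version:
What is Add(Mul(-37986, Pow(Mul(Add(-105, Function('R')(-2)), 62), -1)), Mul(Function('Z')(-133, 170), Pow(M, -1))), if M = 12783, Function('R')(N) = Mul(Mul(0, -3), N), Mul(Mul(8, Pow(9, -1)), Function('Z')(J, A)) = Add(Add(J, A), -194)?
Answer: Rational(215300093, 36985480) ≈ 5.8212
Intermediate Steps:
Function('Z')(J, A) = Add(Rational(-873, 4), Mul(Rational(9, 8), A), Mul(Rational(9, 8), J)) (Function('Z')(J, A) = Mul(Rational(9, 8), Add(Add(J, A), -194)) = Mul(Rational(9, 8), Add(Add(A, J), -194)) = Mul(Rational(9, 8), Add(-194, A, J)) = Add(Rational(-873, 4), Mul(Rational(9, 8), A), Mul(Rational(9, 8), J)))
Function('R')(N) = 0 (Function('R')(N) = Mul(0, N) = 0)
Add(Mul(-37986, Pow(Mul(Add(-105, Function('R')(-2)), 62), -1)), Mul(Function('Z')(-133, 170), Pow(M, -1))) = Add(Mul(-37986, Pow(Mul(Add(-105, 0), 62), -1)), Mul(Add(Rational(-873, 4), Mul(Rational(9, 8), 170), Mul(Rational(9, 8), -133)), Pow(12783, -1))) = Add(Mul(-37986, Pow(Mul(-105, 62), -1)), Mul(Add(Rational(-873, 4), Rational(765, 4), Rational(-1197, 8)), Rational(1, 12783))) = Add(Mul(-37986, Pow(-6510, -1)), Mul(Rational(-1413, 8), Rational(1, 12783))) = Add(Mul(-37986, Rational(-1, 6510)), Rational(-471, 34088)) = Add(Rational(6331, 1085), Rational(-471, 34088)) = Rational(215300093, 36985480)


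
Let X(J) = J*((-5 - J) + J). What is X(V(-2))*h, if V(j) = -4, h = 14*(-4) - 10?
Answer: -1320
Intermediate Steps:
h = -66 (h = -56 - 10 = -66)
X(J) = -5*J (X(J) = J*(-5) = -5*J)
X(V(-2))*h = -5*(-4)*(-66) = 20*(-66) = -1320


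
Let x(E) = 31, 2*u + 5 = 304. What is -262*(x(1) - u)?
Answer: 31047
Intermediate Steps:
u = 299/2 (u = -5/2 + (½)*304 = -5/2 + 152 = 299/2 ≈ 149.50)
-262*(x(1) - u) = -262*(31 - 1*299/2) = -262*(31 - 299/2) = -262*(-237/2) = 31047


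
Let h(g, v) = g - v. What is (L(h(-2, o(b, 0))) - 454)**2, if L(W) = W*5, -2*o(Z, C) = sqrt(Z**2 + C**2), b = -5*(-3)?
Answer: 727609/4 ≈ 1.8190e+5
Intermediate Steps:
b = 15
o(Z, C) = -sqrt(C**2 + Z**2)/2 (o(Z, C) = -sqrt(Z**2 + C**2)/2 = -sqrt(C**2 + Z**2)/2)
L(W) = 5*W
(L(h(-2, o(b, 0))) - 454)**2 = (5*(-2 - (-1)*sqrt(0**2 + 15**2)/2) - 454)**2 = (5*(-2 - (-1)*sqrt(0 + 225)/2) - 454)**2 = (5*(-2 - (-1)*sqrt(225)/2) - 454)**2 = (5*(-2 - (-1)*15/2) - 454)**2 = (5*(-2 - 1*(-15/2)) - 454)**2 = (5*(-2 + 15/2) - 454)**2 = (5*(11/2) - 454)**2 = (55/2 - 454)**2 = (-853/2)**2 = 727609/4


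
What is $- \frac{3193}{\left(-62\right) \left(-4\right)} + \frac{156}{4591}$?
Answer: $- \frac{471625}{36728} \approx -12.841$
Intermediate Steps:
$- \frac{3193}{\left(-62\right) \left(-4\right)} + \frac{156}{4591} = - \frac{3193}{248} + 156 \cdot \frac{1}{4591} = \left(-3193\right) \frac{1}{248} + \frac{156}{4591} = - \frac{103}{8} + \frac{156}{4591} = - \frac{471625}{36728}$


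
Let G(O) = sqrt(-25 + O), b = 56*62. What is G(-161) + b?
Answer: 3472 + I*sqrt(186) ≈ 3472.0 + 13.638*I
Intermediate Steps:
b = 3472
G(-161) + b = sqrt(-25 - 161) + 3472 = sqrt(-186) + 3472 = I*sqrt(186) + 3472 = 3472 + I*sqrt(186)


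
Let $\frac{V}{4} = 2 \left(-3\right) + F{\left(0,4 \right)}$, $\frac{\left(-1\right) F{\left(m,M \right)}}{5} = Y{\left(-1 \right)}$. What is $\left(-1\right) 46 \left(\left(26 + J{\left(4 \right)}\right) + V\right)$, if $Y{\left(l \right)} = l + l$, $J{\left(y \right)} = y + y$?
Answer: $-2300$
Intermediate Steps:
$J{\left(y \right)} = 2 y$
$Y{\left(l \right)} = 2 l$
$F{\left(m,M \right)} = 10$ ($F{\left(m,M \right)} = - 5 \cdot 2 \left(-1\right) = \left(-5\right) \left(-2\right) = 10$)
$V = 16$ ($V = 4 \left(2 \left(-3\right) + 10\right) = 4 \left(-6 + 10\right) = 4 \cdot 4 = 16$)
$\left(-1\right) 46 \left(\left(26 + J{\left(4 \right)}\right) + V\right) = \left(-1\right) 46 \left(\left(26 + 2 \cdot 4\right) + 16\right) = - 46 \left(\left(26 + 8\right) + 16\right) = - 46 \left(34 + 16\right) = \left(-46\right) 50 = -2300$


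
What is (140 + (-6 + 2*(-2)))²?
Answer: 16900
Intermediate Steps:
(140 + (-6 + 2*(-2)))² = (140 + (-6 - 4))² = (140 - 10)² = 130² = 16900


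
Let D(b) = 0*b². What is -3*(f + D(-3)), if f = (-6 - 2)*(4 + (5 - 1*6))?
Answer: 72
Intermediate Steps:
D(b) = 0
f = -24 (f = -8*(4 + (5 - 6)) = -8*(4 - 1) = -8*3 = -24)
-3*(f + D(-3)) = -3*(-24 + 0) = -3*(-24) = 72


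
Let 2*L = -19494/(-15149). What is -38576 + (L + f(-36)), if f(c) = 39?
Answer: -583787266/15149 ≈ -38536.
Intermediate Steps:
L = 9747/15149 (L = (-19494/(-15149))/2 = (-19494*(-1/15149))/2 = (½)*(19494/15149) = 9747/15149 ≈ 0.64341)
-38576 + (L + f(-36)) = -38576 + (9747/15149 + 39) = -38576 + 600558/15149 = -583787266/15149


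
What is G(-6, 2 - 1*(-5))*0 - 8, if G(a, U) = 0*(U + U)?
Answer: -8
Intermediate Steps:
G(a, U) = 0 (G(a, U) = 0*(2*U) = 0)
G(-6, 2 - 1*(-5))*0 - 8 = 0*0 - 8 = 0 - 8 = -8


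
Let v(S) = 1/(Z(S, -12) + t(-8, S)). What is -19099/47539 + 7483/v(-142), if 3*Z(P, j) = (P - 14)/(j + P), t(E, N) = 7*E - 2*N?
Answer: 893502806073/522929 ≈ 1.7087e+6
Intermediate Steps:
t(E, N) = -2*N + 7*E
Z(P, j) = (-14 + P)/(3*(P + j)) (Z(P, j) = ((P - 14)/(j + P))/3 = ((-14 + P)/(P + j))/3 = (-14 + P)/(3*(P + j)))
v(S) = 1/(-56 - 2*S + (-14 + S)/(3*(-12 + S))) (v(S) = 1/((-14 + S)/(3*(S - 12)) + (-2*S + 7*(-8))) = 1/((-14 + S)/(3*(-12 + S)) + (-2*S - 56)) = 1/((-14 + S)/(3*(-12 + S)) + (-56 - 2*S)) = 1/(-56 - 2*S + (-14 + S)/(3*(-12 + S))))
-19099/47539 + 7483/v(-142) = -19099/47539 + 7483/((3*(12 - 1*(-142))/(-2002 + 6*(-142)**2 + 95*(-142)))) = -19099*1/47539 + 7483/((3*(12 + 142)/(-2002 + 6*20164 - 13490))) = -19099/47539 + 7483/((3*154/(-2002 + 120984 - 13490))) = -19099/47539 + 7483/((3*154/105492)) = -19099/47539 + 7483/((3*(1/105492)*154)) = -19099/47539 + 7483/(77/17582) = -19099/47539 + 7483*(17582/77) = -19099/47539 + 18795158/11 = 893502806073/522929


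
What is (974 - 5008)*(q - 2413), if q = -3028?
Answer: 21948994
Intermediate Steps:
(974 - 5008)*(q - 2413) = (974 - 5008)*(-3028 - 2413) = -4034*(-5441) = 21948994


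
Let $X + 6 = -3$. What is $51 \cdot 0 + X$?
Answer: $-9$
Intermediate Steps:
$X = -9$ ($X = -6 - 3 = -9$)
$51 \cdot 0 + X = 51 \cdot 0 - 9 = 0 - 9 = -9$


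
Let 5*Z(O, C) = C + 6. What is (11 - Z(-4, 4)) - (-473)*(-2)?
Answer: -937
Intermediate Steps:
Z(O, C) = 6/5 + C/5 (Z(O, C) = (C + 6)/5 = (6 + C)/5 = 6/5 + C/5)
(11 - Z(-4, 4)) - (-473)*(-2) = (11 - (6/5 + (⅕)*4)) - (-473)*(-2) = (11 - (6/5 + ⅘)) - 43*22 = (11 - 1*2) - 946 = (11 - 2) - 946 = 9 - 946 = -937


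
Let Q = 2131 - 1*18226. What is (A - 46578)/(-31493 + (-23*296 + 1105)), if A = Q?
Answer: 62673/37196 ≈ 1.6849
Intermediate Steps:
Q = -16095 (Q = 2131 - 18226 = -16095)
A = -16095
(A - 46578)/(-31493 + (-23*296 + 1105)) = (-16095 - 46578)/(-31493 + (-23*296 + 1105)) = -62673/(-31493 + (-6808 + 1105)) = -62673/(-31493 - 5703) = -62673/(-37196) = -62673*(-1/37196) = 62673/37196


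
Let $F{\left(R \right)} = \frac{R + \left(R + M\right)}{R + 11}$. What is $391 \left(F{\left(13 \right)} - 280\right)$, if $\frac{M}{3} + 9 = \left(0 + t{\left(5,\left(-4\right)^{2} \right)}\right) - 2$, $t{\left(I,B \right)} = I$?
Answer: $- \frac{328049}{3} \approx -1.0935 \cdot 10^{5}$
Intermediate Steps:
$M = -18$ ($M = -27 + 3 \left(\left(0 + 5\right) - 2\right) = -27 + 3 \left(5 - 2\right) = -27 + 3 \cdot 3 = -27 + 9 = -18$)
$F{\left(R \right)} = \frac{-18 + 2 R}{11 + R}$ ($F{\left(R \right)} = \frac{R + \left(R - 18\right)}{R + 11} = \frac{R + \left(-18 + R\right)}{11 + R} = \frac{-18 + 2 R}{11 + R}$)
$391 \left(F{\left(13 \right)} - 280\right) = 391 \left(\frac{2 \left(-9 + 13\right)}{11 + 13} - 280\right) = 391 \left(2 \cdot \frac{1}{24} \cdot 4 - 280\right) = 391 \left(\frac{1}{3} - 280\right) = 391 \left(- \frac{839}{3}\right) = - \frac{328049}{3}$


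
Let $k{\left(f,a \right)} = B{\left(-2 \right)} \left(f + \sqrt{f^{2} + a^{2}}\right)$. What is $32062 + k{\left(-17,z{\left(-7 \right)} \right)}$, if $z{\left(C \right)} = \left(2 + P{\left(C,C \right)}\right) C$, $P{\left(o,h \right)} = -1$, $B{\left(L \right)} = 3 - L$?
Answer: $31977 + 65 \sqrt{2} \approx 32069.0$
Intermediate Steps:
$z{\left(C \right)} = C$ ($z{\left(C \right)} = \left(2 - 1\right) C = 1 C = C$)
$k{\left(f,a \right)} = 5 f + 5 \sqrt{a^{2} + f^{2}}$ ($k{\left(f,a \right)} = \left(3 - -2\right) \left(f + \sqrt{f^{2} + a^{2}}\right) = \left(3 + 2\right) \left(f + \sqrt{a^{2} + f^{2}}\right) = 5 \left(f + \sqrt{a^{2} + f^{2}}\right) = 5 f + 5 \sqrt{a^{2} + f^{2}}$)
$32062 + k{\left(-17,z{\left(-7 \right)} \right)} = 32062 + \left(5 \left(-17\right) + 5 \sqrt{\left(-7\right)^{2} + \left(-17\right)^{2}}\right) = 32062 - \left(85 - 5 \sqrt{49 + 289}\right) = 32062 - \left(85 - 5 \sqrt{338}\right) = 32062 - \left(85 - 5 \cdot 13 \sqrt{2}\right) = 32062 - \left(85 - 65 \sqrt{2}\right) = 31977 + 65 \sqrt{2}$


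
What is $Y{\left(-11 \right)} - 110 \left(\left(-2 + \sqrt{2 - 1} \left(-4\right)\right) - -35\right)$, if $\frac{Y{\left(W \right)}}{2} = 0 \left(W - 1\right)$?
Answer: $-3190$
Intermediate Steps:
$Y{\left(W \right)} = 0$ ($Y{\left(W \right)} = 2 \cdot 0 \left(W - 1\right) = 2 \cdot 0 \left(-1 + W\right) = 2 \cdot 0 = 0$)
$Y{\left(-11 \right)} - 110 \left(\left(-2 + \sqrt{2 - 1} \left(-4\right)\right) - -35\right) = 0 - 110 \left(\left(-2 + \sqrt{2 - 1} \left(-4\right)\right) - -35\right) = 0 - 110 \left(\left(-2 + \sqrt{1} \left(-4\right)\right) + 35\right) = 0 - 110 \left(\left(-2 + 1 \left(-4\right)\right) + 35\right) = 0 - 110 \left(\left(-2 - 4\right) + 35\right) = 0 - 110 \left(-6 + 35\right) = 0 - 3190 = -3190$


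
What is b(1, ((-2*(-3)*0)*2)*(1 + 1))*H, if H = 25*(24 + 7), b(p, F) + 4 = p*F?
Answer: -3100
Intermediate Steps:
b(p, F) = -4 + F*p (b(p, F) = -4 + p*F = -4 + F*p)
H = 775 (H = 25*31 = 775)
b(1, ((-2*(-3)*0)*2)*(1 + 1))*H = (-4 + (((-2*(-3)*0)*2)*(1 + 1))*1)*775 = (-4 + (((6*0)*2)*2)*1)*775 = (-4 + ((0*2)*2)*1)*775 = (-4 + (0*2)*1)*775 = (-4 + 0*1)*775 = (-4 + 0)*775 = -4*775 = -3100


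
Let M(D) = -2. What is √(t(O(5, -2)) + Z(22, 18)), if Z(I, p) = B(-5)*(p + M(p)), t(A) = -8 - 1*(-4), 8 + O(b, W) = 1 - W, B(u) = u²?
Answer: 6*√11 ≈ 19.900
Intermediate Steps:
O(b, W) = -7 - W (O(b, W) = -8 + (1 - W) = -7 - W)
t(A) = -4 (t(A) = -8 + 4 = -4)
Z(I, p) = -50 + 25*p (Z(I, p) = (-5)²*(p - 2) = 25*(-2 + p) = -50 + 25*p)
√(t(O(5, -2)) + Z(22, 18)) = √(-4 + (-50 + 25*18)) = √(-4 + (-50 + 450)) = √(-4 + 400) = √396 = 6*√11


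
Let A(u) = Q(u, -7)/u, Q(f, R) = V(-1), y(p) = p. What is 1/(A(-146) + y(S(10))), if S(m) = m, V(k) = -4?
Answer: 73/732 ≈ 0.099727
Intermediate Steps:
Q(f, R) = -4
A(u) = -4/u
1/(A(-146) + y(S(10))) = 1/(-4/(-146) + 10) = 1/(-4*(-1/146) + 10) = 1/(2/73 + 10) = 1/(732/73) = 73/732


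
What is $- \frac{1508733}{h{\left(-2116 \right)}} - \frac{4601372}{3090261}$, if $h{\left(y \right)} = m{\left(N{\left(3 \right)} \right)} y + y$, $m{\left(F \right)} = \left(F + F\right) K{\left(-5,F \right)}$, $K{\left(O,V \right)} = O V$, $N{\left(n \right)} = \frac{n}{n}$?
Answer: $- \frac{527778586409}{6538992276} \approx -80.713$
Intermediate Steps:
$N{\left(n \right)} = 1$
$m{\left(F \right)} = - 10 F^{2}$ ($m{\left(F \right)} = \left(F + F\right) \left(- 5 F\right) = 2 F \left(- 5 F\right) = - 10 F^{2}$)
$h{\left(y \right)} = - 9 y$ ($h{\left(y \right)} = - 10 \cdot 1^{2} y + y = \left(-10\right) 1 y + y = - 10 y + y = - 9 y$)
$- \frac{1508733}{h{\left(-2116 \right)}} - \frac{4601372}{3090261} = - \frac{1508733}{\left(-9\right) \left(-2116\right)} - \frac{4601372}{3090261} = - \frac{1508733}{19044} - \frac{4601372}{3090261} = \left(-1508733\right) \frac{1}{19044} - \frac{4601372}{3090261} = - \frac{167637}{2116} - \frac{4601372}{3090261} = - \frac{527778586409}{6538992276}$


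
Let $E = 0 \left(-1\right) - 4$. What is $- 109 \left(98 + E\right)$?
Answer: $-10246$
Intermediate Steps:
$E = -4$ ($E = 0 - 4 = -4$)
$- 109 \left(98 + E\right) = - 109 \left(98 - 4\right) = \left(-109\right) 94 = -10246$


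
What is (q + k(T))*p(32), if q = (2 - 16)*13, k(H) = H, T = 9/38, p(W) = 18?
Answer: -62163/19 ≈ -3271.7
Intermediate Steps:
T = 9/38 (T = 9*(1/38) = 9/38 ≈ 0.23684)
q = -182 (q = -14*13 = -182)
(q + k(T))*p(32) = (-182 + 9/38)*18 = -6907/38*18 = -62163/19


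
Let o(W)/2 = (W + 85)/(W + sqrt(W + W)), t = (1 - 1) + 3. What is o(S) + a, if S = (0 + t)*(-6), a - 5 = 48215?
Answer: 482133/10 - 67*I/30 ≈ 48213.0 - 2.2333*I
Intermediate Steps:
a = 48220 (a = 5 + 48215 = 48220)
t = 3 (t = 0 + 3 = 3)
S = -18 (S = (0 + 3)*(-6) = 3*(-6) = -18)
o(W) = 2*(85 + W)/(W + sqrt(2)*sqrt(W)) (o(W) = 2*((W + 85)/(W + sqrt(W + W))) = 2*((85 + W)/(W + sqrt(2*W))) = 2*((85 + W)/(W + sqrt(2)*sqrt(W))) = 2*(85 + W)/(W + sqrt(2)*sqrt(W)))
o(S) + a = 2*(85 - 18)/(-18 + sqrt(2)*sqrt(-18)) + 48220 = 2*67/(-18 + sqrt(2)*(3*I*sqrt(2))) + 48220 = 2*67/(-18 + 6*I) + 48220 = 2*((-18 - 6*I)/360)*67 + 48220 = (-67/10 - 67*I/30) + 48220 = 482133/10 - 67*I/30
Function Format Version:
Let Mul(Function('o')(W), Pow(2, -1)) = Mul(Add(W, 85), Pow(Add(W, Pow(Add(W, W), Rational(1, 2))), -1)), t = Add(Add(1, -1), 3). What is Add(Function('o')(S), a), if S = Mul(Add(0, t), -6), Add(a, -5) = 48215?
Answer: Add(Rational(482133, 10), Mul(Rational(-67, 30), I)) ≈ Add(48213., Mul(-2.2333, I))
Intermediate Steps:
a = 48220 (a = Add(5, 48215) = 48220)
t = 3 (t = Add(0, 3) = 3)
S = -18 (S = Mul(Add(0, 3), -6) = Mul(3, -6) = -18)
Function('o')(W) = Mul(2, Pow(Add(W, Mul(Pow(2, Rational(1, 2)), Pow(W, Rational(1, 2)))), -1), Add(85, W)) (Function('o')(W) = Mul(2, Mul(Add(W, 85), Pow(Add(W, Pow(Add(W, W), Rational(1, 2))), -1))) = Mul(2, Mul(Add(85, W), Pow(Add(W, Pow(Mul(2, W), Rational(1, 2))), -1))) = Mul(2, Mul(Add(85, W), Pow(Add(W, Mul(Pow(2, Rational(1, 2)), Pow(W, Rational(1, 2)))), -1))) = Mul(2, Mul(Pow(Add(W, Mul(Pow(2, Rational(1, 2)), Pow(W, Rational(1, 2)))), -1), Add(85, W))) = Mul(2, Pow(Add(W, Mul(Pow(2, Rational(1, 2)), Pow(W, Rational(1, 2)))), -1), Add(85, W)))
Add(Function('o')(S), a) = Add(Mul(2, Pow(Add(-18, Mul(Pow(2, Rational(1, 2)), Pow(-18, Rational(1, 2)))), -1), Add(85, -18)), 48220) = Add(Mul(2, Pow(Add(-18, Mul(Pow(2, Rational(1, 2)), Mul(3, I, Pow(2, Rational(1, 2))))), -1), 67), 48220) = Add(Mul(2, Pow(Add(-18, Mul(6, I)), -1), 67), 48220) = Add(Mul(2, Mul(Rational(1, 360), Add(-18, Mul(-6, I))), 67), 48220) = Add(Add(Rational(-67, 10), Mul(Rational(-67, 30), I)), 48220) = Add(Rational(482133, 10), Mul(Rational(-67, 30), I))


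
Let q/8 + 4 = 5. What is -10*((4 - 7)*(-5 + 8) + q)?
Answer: 10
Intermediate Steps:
q = 8 (q = -32 + 8*5 = -32 + 40 = 8)
-10*((4 - 7)*(-5 + 8) + q) = -10*((4 - 7)*(-5 + 8) + 8) = -10*(-3*3 + 8) = -10*(-9 + 8) = -10*(-1) = 10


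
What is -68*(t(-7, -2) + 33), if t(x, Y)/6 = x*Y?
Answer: -7956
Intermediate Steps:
t(x, Y) = 6*Y*x (t(x, Y) = 6*(x*Y) = 6*(Y*x) = 6*Y*x)
-68*(t(-7, -2) + 33) = -68*(6*(-2)*(-7) + 33) = -68*(84 + 33) = -68*117 = -7956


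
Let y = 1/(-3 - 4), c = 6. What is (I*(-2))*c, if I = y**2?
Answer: -12/49 ≈ -0.24490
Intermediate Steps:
y = -1/7 (y = 1/(-7) = -1/7 ≈ -0.14286)
I = 1/49 (I = (-1/7)**2 = 1/49 ≈ 0.020408)
(I*(-2))*c = ((1/49)*(-2))*6 = -2/49*6 = -12/49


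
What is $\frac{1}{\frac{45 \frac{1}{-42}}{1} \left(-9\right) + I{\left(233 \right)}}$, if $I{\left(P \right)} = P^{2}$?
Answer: $\frac{14}{760181} \approx 1.8417 \cdot 10^{-5}$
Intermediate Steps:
$\frac{1}{\frac{45 \frac{1}{-42}}{1} \left(-9\right) + I{\left(233 \right)}} = \frac{1}{\frac{45 \frac{1}{-42}}{1} \left(-9\right) + 233^{2}} = \frac{1}{1 \cdot 45 \left(- \frac{1}{42}\right) \left(-9\right) + 54289} = \frac{1}{1 \left(- \frac{15}{14}\right) \left(-9\right) + 54289} = \frac{1}{\left(- \frac{15}{14}\right) \left(-9\right) + 54289} = \frac{1}{\frac{135}{14} + 54289} = \frac{1}{\frac{760181}{14}} = \frac{14}{760181}$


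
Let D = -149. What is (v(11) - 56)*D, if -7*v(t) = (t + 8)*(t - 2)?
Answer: 83887/7 ≈ 11984.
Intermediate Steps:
v(t) = -(-2 + t)*(8 + t)/7 (v(t) = -(t + 8)*(t - 2)/7 = -(8 + t)*(-2 + t)/7 = -(-2 + t)*(8 + t)/7)
(v(11) - 56)*D = ((16/7 - 6/7*11 - ⅐*11²) - 56)*(-149) = ((16/7 - 66/7 - ⅐*121) - 56)*(-149) = ((16/7 - 66/7 - 121/7) - 56)*(-149) = (-171/7 - 56)*(-149) = -563/7*(-149) = 83887/7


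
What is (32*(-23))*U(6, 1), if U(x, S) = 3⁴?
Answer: -59616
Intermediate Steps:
U(x, S) = 81
(32*(-23))*U(6, 1) = (32*(-23))*81 = -736*81 = -59616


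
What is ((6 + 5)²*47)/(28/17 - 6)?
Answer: -96679/74 ≈ -1306.5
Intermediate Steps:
((6 + 5)²*47)/(28/17 - 6) = (11²*47)/(28*(1/17) - 6) = (121*47)/(28/17 - 6) = 5687/(-74/17) = 5687*(-17/74) = -96679/74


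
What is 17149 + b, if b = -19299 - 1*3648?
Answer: -5798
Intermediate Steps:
b = -22947 (b = -19299 - 3648 = -22947)
17149 + b = 17149 - 22947 = -5798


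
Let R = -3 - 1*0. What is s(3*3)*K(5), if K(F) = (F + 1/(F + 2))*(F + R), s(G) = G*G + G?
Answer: 6480/7 ≈ 925.71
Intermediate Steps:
s(G) = G + G² (s(G) = G² + G = G + G²)
R = -3 (R = -3 + 0 = -3)
K(F) = (-3 + F)*(F + 1/(2 + F)) (K(F) = (F + 1/(F + 2))*(F - 3) = (F + 1/(2 + F))*(-3 + F) = (-3 + F)*(F + 1/(2 + F)))
s(3*3)*K(5) = ((3*3)*(1 + 3*3))*((-3 + 5³ - 1*5² - 5*5)/(2 + 5)) = (9*(1 + 9))*((-3 + 125 - 1*25 - 25)/7) = (9*10)*((-3 + 125 - 25 - 25)/7) = 90*((⅐)*72) = 90*(72/7) = 6480/7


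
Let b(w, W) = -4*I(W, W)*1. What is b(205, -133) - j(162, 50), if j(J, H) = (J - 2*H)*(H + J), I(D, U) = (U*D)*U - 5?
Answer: 9397424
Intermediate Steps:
I(D, U) = -5 + D*U² (I(D, U) = (D*U)*U - 5 = D*U² - 5 = -5 + D*U²)
j(J, H) = (H + J)*(J - 2*H)
b(w, W) = 20 - 4*W³ (b(w, W) = -4*(-5 + W*W²)*1 = -4*(-5 + W³)*1 = (20 - 4*W³)*1 = 20 - 4*W³)
b(205, -133) - j(162, 50) = (20 - 4*(-133)³) - (162² - 2*50² - 1*50*162) = (20 - 4*(-2352637)) - (26244 - 2*2500 - 8100) = (20 + 9410548) - (26244 - 5000 - 8100) = 9410568 - 1*13144 = 9410568 - 13144 = 9397424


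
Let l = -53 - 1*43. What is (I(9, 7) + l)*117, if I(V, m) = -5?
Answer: -11817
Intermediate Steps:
l = -96 (l = -53 - 43 = -96)
(I(9, 7) + l)*117 = (-5 - 96)*117 = -101*117 = -11817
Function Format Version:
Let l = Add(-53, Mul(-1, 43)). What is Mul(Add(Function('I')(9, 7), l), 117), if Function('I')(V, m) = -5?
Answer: -11817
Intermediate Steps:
l = -96 (l = Add(-53, -43) = -96)
Mul(Add(Function('I')(9, 7), l), 117) = Mul(Add(-5, -96), 117) = Mul(-101, 117) = -11817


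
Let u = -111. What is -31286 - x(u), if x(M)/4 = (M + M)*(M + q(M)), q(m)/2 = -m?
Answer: 67282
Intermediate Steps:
q(m) = -2*m (q(m) = 2*(-m) = -2*m)
x(M) = -8*M**2 (x(M) = 4*((M + M)*(M - 2*M)) = 4*((2*M)*(-M)) = 4*(-2*M**2) = -8*M**2)
-31286 - x(u) = -31286 - (-8)*(-111)**2 = -31286 - (-8)*12321 = -31286 - 1*(-98568) = -31286 + 98568 = 67282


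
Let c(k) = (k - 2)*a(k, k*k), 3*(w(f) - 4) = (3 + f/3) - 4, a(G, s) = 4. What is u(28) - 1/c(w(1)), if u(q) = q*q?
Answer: 50167/64 ≈ 783.86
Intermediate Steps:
w(f) = 11/3 + f/9 (w(f) = 4 + ((3 + f/3) - 4)/3 = 4 + (-1 + f/3)/3 = 4 + (-1/3 + f/9) = 11/3 + f/9)
c(k) = -8 + 4*k (c(k) = (k - 2)*4 = (-2 + k)*4 = -8 + 4*k)
u(q) = q**2
u(28) - 1/c(w(1)) = 28**2 - 1/(-8 + 4*(11/3 + (1/9)*1)) = 784 - 1/(-8 + 4*(11/3 + 1/9)) = 784 - 1/(-8 + 4*(34/9)) = 784 - 1/(-8 + 136/9) = 784 - 1/64/9 = 784 - 1*9/64 = 784 - 9/64 = 50167/64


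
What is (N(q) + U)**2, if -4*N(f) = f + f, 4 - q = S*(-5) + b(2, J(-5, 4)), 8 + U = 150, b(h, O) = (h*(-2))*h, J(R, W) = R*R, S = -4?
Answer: 21316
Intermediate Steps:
J(R, W) = R**2
b(h, O) = -2*h**2 (b(h, O) = (-2*h)*h = -2*h**2)
U = 142 (U = -8 + 150 = 142)
q = -8 (q = 4 - (-4*(-5) - 2*2**2) = 4 - (20 - 2*4) = 4 - (20 - 8) = 4 - 1*12 = 4 - 12 = -8)
N(f) = -f/2 (N(f) = -(f + f)/4 = -f/2)
(N(q) + U)**2 = (-1/2*(-8) + 142)**2 = (4 + 142)**2 = 146**2 = 21316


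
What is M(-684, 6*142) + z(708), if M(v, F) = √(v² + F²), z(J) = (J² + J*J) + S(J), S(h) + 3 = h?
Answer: 1003233 + 12*√8290 ≈ 1.0043e+6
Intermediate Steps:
S(h) = -3 + h
z(J) = -3 + J + 2*J² (z(J) = (J² + J*J) + (-3 + J) = (J² + J²) + (-3 + J) = 2*J² + (-3 + J) = -3 + J + 2*J²)
M(v, F) = √(F² + v²)
M(-684, 6*142) + z(708) = √((6*142)² + (-684)²) + (-3 + 708 + 2*708²) = √(852² + 467856) + (-3 + 708 + 2*501264) = √(725904 + 467856) + (-3 + 708 + 1002528) = √1193760 + 1003233 = 12*√8290 + 1003233 = 1003233 + 12*√8290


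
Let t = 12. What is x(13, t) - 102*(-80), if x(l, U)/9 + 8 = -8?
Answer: 8016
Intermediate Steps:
x(l, U) = -144 (x(l, U) = -72 + 9*(-8) = -72 - 72 = -144)
x(13, t) - 102*(-80) = -144 - 102*(-80) = -144 + 8160 = 8016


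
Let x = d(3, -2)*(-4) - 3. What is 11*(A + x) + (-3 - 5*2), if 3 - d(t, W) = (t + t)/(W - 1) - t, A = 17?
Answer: -211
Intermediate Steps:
d(t, W) = 3 + t - 2*t/(-1 + W) (d(t, W) = 3 - ((t + t)/(W - 1) - t) = 3 - ((2*t)/(-1 + W) - t) = 3 - (2*t/(-1 + W) - t) = 3 - (-t + 2*t/(-1 + W)) = 3 + (t - 2*t/(-1 + W)) = 3 + t - 2*t/(-1 + W))
x = -35 (x = ((-3 - 3*3 + 3*(-2) - 2*3)/(-1 - 2))*(-4) - 3 = ((-3 - 9 - 6 - 6)/(-3))*(-4) - 3 = -⅓*(-24)*(-4) - 3 = 8*(-4) - 3 = -32 - 3 = -35)
11*(A + x) + (-3 - 5*2) = 11*(17 - 35) + (-3 - 5*2) = 11*(-18) + (-3 - 10) = -198 - 13 = -211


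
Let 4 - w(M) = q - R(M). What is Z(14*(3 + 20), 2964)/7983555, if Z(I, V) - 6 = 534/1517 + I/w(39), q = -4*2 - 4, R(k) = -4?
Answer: 302053/72666317610 ≈ 4.1567e-6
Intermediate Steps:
q = -12 (q = -8 - 4 = -12)
w(M) = 12 (w(M) = 4 - (-12 - 1*(-4)) = 4 - (-12 + 4) = 4 - 1*(-8) = 4 + 8 = 12)
Z(I, V) = 9636/1517 + I/12 (Z(I, V) = 6 + (534/1517 + I/12) = 9636/1517 + I/12)
Z(14*(3 + 20), 2964)/7983555 = (9636/1517 + (14*(3 + 20))/12)/7983555 = (9636/1517 + (14*23)/12)*(1/7983555) = (9636/1517 + (1/12)*322)*(1/7983555) = (9636/1517 + 161/6)*(1/7983555) = (302053/9102)*(1/7983555) = 302053/72666317610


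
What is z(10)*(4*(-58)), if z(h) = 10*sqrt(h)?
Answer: -2320*sqrt(10) ≈ -7336.5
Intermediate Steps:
z(10)*(4*(-58)) = (10*sqrt(10))*(4*(-58)) = (10*sqrt(10))*(-232) = -2320*sqrt(10)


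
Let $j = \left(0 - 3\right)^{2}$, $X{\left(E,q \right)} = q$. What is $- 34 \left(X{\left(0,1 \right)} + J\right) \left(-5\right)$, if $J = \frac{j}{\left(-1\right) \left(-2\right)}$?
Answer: $935$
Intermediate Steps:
$j = 9$ ($j = \left(-3\right)^{2} = 9$)
$J = \frac{9}{2}$ ($J = \frac{9}{\left(-1\right) \left(-2\right)} = \frac{9}{2} \approx 4.5$)
$- 34 \left(X{\left(0,1 \right)} + J\right) \left(-5\right) = - 34 \left(1 + \frac{9}{2}\right) \left(-5\right) = - 34 \cdot \frac{11}{2} \left(-5\right) = \left(-34\right) \left(- \frac{55}{2}\right) = 935$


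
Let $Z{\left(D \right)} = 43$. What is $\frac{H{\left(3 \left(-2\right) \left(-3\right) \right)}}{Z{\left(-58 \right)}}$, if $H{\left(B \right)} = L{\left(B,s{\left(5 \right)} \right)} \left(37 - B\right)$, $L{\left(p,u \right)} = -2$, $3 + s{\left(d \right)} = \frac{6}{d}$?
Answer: $- \frac{38}{43} \approx -0.88372$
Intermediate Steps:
$s{\left(d \right)} = -3 + \frac{6}{d}$
$H{\left(B \right)} = -74 + 2 B$ ($H{\left(B \right)} = - 2 \left(37 - B\right) = -74 + 2 B$)
$\frac{H{\left(3 \left(-2\right) \left(-3\right) \right)}}{Z{\left(-58 \right)}} = \frac{-74 + 2 \cdot 3 \left(-2\right) \left(-3\right)}{43} = \left(-74 + 2 \left(\left(-6\right) \left(-3\right)\right)\right) \frac{1}{43} = \left(-74 + 2 \cdot 18\right) \frac{1}{43} = \left(-74 + 36\right) \frac{1}{43} = \left(-38\right) \frac{1}{43} = - \frac{38}{43}$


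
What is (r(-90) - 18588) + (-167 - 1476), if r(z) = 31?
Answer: -20200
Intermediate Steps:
(r(-90) - 18588) + (-167 - 1476) = (31 - 18588) + (-167 - 1476) = -18557 - 1643 = -20200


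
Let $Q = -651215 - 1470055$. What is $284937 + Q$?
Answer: $-1836333$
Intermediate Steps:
$Q = -2121270$
$284937 + Q = 284937 - 2121270 = -1836333$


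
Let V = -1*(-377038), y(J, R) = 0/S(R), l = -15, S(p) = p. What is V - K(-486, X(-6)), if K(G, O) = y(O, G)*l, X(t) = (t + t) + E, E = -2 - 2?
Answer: 377038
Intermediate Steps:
E = -4
X(t) = -4 + 2*t (X(t) = (t + t) - 4 = 2*t - 4 = -4 + 2*t)
y(J, R) = 0 (y(J, R) = 0/R = 0)
V = 377038
K(G, O) = 0 (K(G, O) = 0*(-15) = 0)
V - K(-486, X(-6)) = 377038 - 1*0 = 377038 + 0 = 377038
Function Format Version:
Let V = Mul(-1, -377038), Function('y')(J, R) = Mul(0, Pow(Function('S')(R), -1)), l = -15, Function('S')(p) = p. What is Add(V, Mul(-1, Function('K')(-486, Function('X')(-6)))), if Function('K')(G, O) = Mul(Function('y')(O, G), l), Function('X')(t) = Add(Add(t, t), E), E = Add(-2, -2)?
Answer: 377038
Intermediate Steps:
E = -4
Function('X')(t) = Add(-4, Mul(2, t)) (Function('X')(t) = Add(Add(t, t), -4) = Add(Mul(2, t), -4) = Add(-4, Mul(2, t)))
Function('y')(J, R) = 0 (Function('y')(J, R) = Mul(0, Pow(R, -1)) = 0)
V = 377038
Function('K')(G, O) = 0 (Function('K')(G, O) = Mul(0, -15) = 0)
Add(V, Mul(-1, Function('K')(-486, Function('X')(-6)))) = Add(377038, Mul(-1, 0)) = Add(377038, 0) = 377038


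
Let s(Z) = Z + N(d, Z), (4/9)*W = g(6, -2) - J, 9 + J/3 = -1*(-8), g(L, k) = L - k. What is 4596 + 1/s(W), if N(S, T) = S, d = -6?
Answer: 344704/75 ≈ 4596.1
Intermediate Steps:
J = -3 (J = -27 + 3*(-1*(-8)) = -27 + 3*8 = -27 + 24 = -3)
W = 99/4 (W = 9*((6 - 1*(-2)) - 1*(-3))/4 = 9*((6 + 2) + 3)/4 = 9*(8 + 3)/4 = (9/4)*11 = 99/4 ≈ 24.750)
s(Z) = -6 + Z (s(Z) = Z - 6 = -6 + Z)
4596 + 1/s(W) = 4596 + 1/(-6 + 99/4) = 4596 + 1/(75/4) = 4596 + 4/75 = 344704/75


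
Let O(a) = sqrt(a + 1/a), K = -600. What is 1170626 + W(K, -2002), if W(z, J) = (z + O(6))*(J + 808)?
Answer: 1887026 - 199*sqrt(222) ≈ 1.8841e+6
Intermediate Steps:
W(z, J) = (808 + J)*(z + sqrt(222)/6) (W(z, J) = (z + sqrt(6 + 1/6))*(J + 808) = (z + sqrt(6 + 1/6))*(808 + J) = (z + sqrt(37/6))*(808 + J) = (z + sqrt(222)/6)*(808 + J) = (808 + J)*(z + sqrt(222)/6))
1170626 + W(K, -2002) = 1170626 + (808*(-600) + 404*sqrt(222)/3 - 2002*(-600) + (1/6)*(-2002)*sqrt(222)) = 1170626 + (-484800 + 404*sqrt(222)/3 + 1201200 - 1001*sqrt(222)/3) = 1170626 + (716400 - 199*sqrt(222)) = 1887026 - 199*sqrt(222)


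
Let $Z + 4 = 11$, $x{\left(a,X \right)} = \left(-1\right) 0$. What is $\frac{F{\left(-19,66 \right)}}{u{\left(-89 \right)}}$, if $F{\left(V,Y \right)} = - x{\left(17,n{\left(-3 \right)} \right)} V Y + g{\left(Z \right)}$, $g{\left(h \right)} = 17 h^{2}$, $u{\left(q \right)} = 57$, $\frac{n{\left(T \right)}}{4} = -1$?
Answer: $\frac{833}{57} \approx 14.614$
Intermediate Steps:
$n{\left(T \right)} = -4$ ($n{\left(T \right)} = 4 \left(-1\right) = -4$)
$x{\left(a,X \right)} = 0$
$Z = 7$ ($Z = -4 + 11 = 7$)
$F{\left(V,Y \right)} = 833$ ($F{\left(V,Y \right)} = \left(-1\right) 0 V Y + 17 \cdot 7^{2} = 0 V Y + 17 \cdot 49 = 0 Y + 833 = 0 + 833 = 833$)
$\frac{F{\left(-19,66 \right)}}{u{\left(-89 \right)}} = \frac{833}{57}$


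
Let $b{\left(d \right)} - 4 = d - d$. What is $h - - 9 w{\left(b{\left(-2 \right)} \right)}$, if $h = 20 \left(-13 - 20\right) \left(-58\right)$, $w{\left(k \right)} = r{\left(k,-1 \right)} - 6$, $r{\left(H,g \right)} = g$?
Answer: $38217$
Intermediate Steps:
$b{\left(d \right)} = 4$ ($b{\left(d \right)} = 4 + \left(d - d\right) = 4 + 0 = 4$)
$w{\left(k \right)} = -7$ ($w{\left(k \right)} = -1 - 6 = -7$)
$h = 38280$ ($h = 20 \left(-13 - 20\right) \left(-58\right) = 20 \left(-33\right) \left(-58\right) = \left(-660\right) \left(-58\right) = 38280$)
$h - - 9 w{\left(b{\left(-2 \right)} \right)} = 38280 - \left(-9\right) \left(-7\right) = 38280 - 63 = 38217$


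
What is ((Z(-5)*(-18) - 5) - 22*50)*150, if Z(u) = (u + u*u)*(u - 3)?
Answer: 266250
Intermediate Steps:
Z(u) = (-3 + u)*(u + u**2) (Z(u) = (u + u**2)*(-3 + u) = (-3 + u)*(u + u**2))
((Z(-5)*(-18) - 5) - 22*50)*150 = ((-5*(-3 + (-5)**2 - 2*(-5))*(-18) - 5) - 22*50)*150 = ((-5*(-3 + 25 + 10)*(-18) - 5) - 1100)*150 = ((-5*32*(-18) - 5) - 1100)*150 = ((-160*(-18) - 5) - 1100)*150 = ((2880 - 5) - 1100)*150 = (2875 - 1100)*150 = 1775*150 = 266250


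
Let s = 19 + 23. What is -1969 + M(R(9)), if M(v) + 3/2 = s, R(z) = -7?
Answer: -3857/2 ≈ -1928.5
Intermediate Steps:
s = 42
M(v) = 81/2 (M(v) = -3/2 + 42 = 81/2)
-1969 + M(R(9)) = -1969 + 81/2 = -3857/2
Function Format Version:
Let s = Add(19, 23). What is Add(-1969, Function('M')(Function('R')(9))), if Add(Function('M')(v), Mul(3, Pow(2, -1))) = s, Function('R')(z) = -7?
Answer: Rational(-3857, 2) ≈ -1928.5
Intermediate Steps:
s = 42
Function('M')(v) = Rational(81, 2) (Function('M')(v) = Add(Rational(-3, 2), 42) = Rational(81, 2))
Add(-1969, Function('M')(Function('R')(9))) = Add(-1969, Rational(81, 2)) = Rational(-3857, 2)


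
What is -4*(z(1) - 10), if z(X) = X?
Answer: 36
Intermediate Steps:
-4*(z(1) - 10) = -4*(1 - 10) = -4*(-9) = 36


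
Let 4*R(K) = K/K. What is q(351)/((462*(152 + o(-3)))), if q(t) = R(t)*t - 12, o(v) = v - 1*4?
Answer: 101/89320 ≈ 0.0011308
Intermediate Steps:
o(v) = -4 + v (o(v) = v - 4 = -4 + v)
R(K) = 1/4 (R(K) = (K/K)/4 = (1/4)*1 = 1/4)
q(t) = -12 + t/4 (q(t) = t/4 - 12 = -12 + t/4)
q(351)/((462*(152 + o(-3)))) = (-12 + (1/4)*351)/((462*(152 + (-4 - 3)))) = (-12 + 351/4)/((462*(152 - 7))) = 303/(4*((462*145))) = (303/4)/66990 = (303/4)*(1/66990) = 101/89320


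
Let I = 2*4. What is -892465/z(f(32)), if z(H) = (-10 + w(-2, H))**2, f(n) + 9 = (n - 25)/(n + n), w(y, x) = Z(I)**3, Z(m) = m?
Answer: -892465/252004 ≈ -3.5415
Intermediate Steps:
I = 8
w(y, x) = 512 (w(y, x) = 8**3 = 512)
f(n) = -9 + (-25 + n)/(2*n) (f(n) = -9 + (n - 25)/(n + n) = -9 + (-25 + n)/((2*n)) = -9 + (-25 + n)*(1/(2*n)) = -9 + (-25 + n)/(2*n))
z(H) = 252004 (z(H) = (-10 + 512)**2 = 502**2 = 252004)
-892465/z(f(32)) = -892465/252004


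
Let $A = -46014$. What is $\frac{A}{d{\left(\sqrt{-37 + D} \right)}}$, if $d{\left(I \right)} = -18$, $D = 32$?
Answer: $\frac{7669}{3} \approx 2556.3$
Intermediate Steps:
$\frac{A}{d{\left(\sqrt{-37 + D} \right)}} = - \frac{46014}{-18} = \left(-46014\right) \left(- \frac{1}{18}\right) = \frac{7669}{3}$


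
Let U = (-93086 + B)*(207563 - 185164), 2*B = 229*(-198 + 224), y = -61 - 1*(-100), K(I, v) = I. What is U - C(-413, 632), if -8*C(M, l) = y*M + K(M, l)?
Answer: -2018353556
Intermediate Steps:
y = 39 (y = -61 + 100 = 39)
B = 2977 (B = (229*(-198 + 224))/2 = (229*26)/2 = (1/2)*5954 = 2977)
C(M, l) = -5*M (C(M, l) = -(39*M + M)/8 = -5*M)
U = -2018351491 (U = (-93086 + 2977)*(207563 - 185164) = -90109*22399 = -2018351491)
U - C(-413, 632) = -2018351491 - (-5)*(-413) = -2018351491 - 1*2065 = -2018351491 - 2065 = -2018353556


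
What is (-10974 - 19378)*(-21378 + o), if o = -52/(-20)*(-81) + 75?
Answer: 3264903936/5 ≈ 6.5298e+8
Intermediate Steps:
o = -678/5 (o = -52*(-1/20)*(-81) + 75 = (13/5)*(-81) + 75 = -1053/5 + 75 = -678/5 ≈ -135.60)
(-10974 - 19378)*(-21378 + o) = (-10974 - 19378)*(-21378 - 678/5) = -30352*(-107568/5) = 3264903936/5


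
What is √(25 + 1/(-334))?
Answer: 11*√23046/334 ≈ 4.9997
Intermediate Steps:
√(25 + 1/(-334)) = √(25 - 1/334) = √(8349/334) = 11*√23046/334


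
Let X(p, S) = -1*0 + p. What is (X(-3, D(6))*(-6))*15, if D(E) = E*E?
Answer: 270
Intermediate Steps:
D(E) = E²
X(p, S) = p (X(p, S) = 0 + p = p)
(X(-3, D(6))*(-6))*15 = -3*(-6)*15 = 18*15 = 270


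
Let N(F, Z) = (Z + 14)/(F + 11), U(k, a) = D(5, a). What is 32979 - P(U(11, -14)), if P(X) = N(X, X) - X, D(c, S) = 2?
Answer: 428737/13 ≈ 32980.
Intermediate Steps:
U(k, a) = 2
N(F, Z) = (14 + Z)/(11 + F)
P(X) = -X + (14 + X)/(11 + X) (P(X) = (14 + X)/(11 + X) - X = -X + (14 + X)/(11 + X))
32979 - P(U(11, -14)) = 32979 - (14 + 2 - 1*2*(11 + 2))/(11 + 2) = 32979 - (14 + 2 - 1*2*13)/13 = 32979 - (14 + 2 - 26)/13 = 32979 - (-10)/13 = 32979 - 1*(-10/13) = 32979 + 10/13 = 428737/13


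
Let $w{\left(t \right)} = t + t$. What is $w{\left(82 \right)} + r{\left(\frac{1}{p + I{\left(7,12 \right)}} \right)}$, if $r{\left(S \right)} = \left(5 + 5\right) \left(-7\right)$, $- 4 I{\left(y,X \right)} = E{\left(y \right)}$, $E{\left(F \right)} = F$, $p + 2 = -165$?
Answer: $94$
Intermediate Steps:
$p = -167$ ($p = -2 - 165 = -167$)
$I{\left(y,X \right)} = - \frac{y}{4}$
$r{\left(S \right)} = -70$ ($r{\left(S \right)} = 10 \left(-7\right) = -70$)
$w{\left(t \right)} = 2 t$
$w{\left(82 \right)} + r{\left(\frac{1}{p + I{\left(7,12 \right)}} \right)} = 2 \cdot 82 - 70 = 164 - 70 = 94$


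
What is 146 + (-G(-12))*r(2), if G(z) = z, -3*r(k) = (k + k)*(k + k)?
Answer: 82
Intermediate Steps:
r(k) = -4*k²/3 (r(k) = -(k + k)*(k + k)/3 = -2*k*2*k/3 = -4*k²/3)
146 + (-G(-12))*r(2) = 146 + (-1*(-12))*(-4/3*2²) = 146 + 12*(-4/3*4) = 146 + 12*(-16/3) = 146 - 64 = 82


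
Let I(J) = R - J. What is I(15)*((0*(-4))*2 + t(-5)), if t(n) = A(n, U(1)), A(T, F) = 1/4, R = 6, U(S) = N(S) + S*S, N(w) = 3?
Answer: -9/4 ≈ -2.2500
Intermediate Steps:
U(S) = 3 + S² (U(S) = 3 + S*S = 3 + S²)
A(T, F) = ¼
t(n) = ¼
I(J) = 6 - J
I(15)*((0*(-4))*2 + t(-5)) = (6 - 1*15)*((0*(-4))*2 + ¼) = (6 - 15)*(0*2 + ¼) = -9*(0 + ¼) = -9*¼ = -9/4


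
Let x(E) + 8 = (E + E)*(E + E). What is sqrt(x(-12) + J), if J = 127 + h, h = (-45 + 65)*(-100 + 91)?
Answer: sqrt(515) ≈ 22.694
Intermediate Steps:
h = -180 (h = 20*(-9) = -180)
J = -53 (J = 127 - 180 = -53)
x(E) = -8 + 4*E**2 (x(E) = -8 + (E + E)*(E + E) = -8 + (2*E)*(2*E) = -8 + 4*E**2)
sqrt(x(-12) + J) = sqrt((-8 + 4*(-12)**2) - 53) = sqrt((-8 + 4*144) - 53) = sqrt((-8 + 576) - 53) = sqrt(568 - 53) = sqrt(515)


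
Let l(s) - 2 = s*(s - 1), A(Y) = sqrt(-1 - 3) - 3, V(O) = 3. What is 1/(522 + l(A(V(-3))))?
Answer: 19/10115 + I/20230 ≈ 0.0018784 + 4.9432e-5*I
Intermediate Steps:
A(Y) = -3 + 2*I (A(Y) = sqrt(-4) - 3 = 2*I - 3 = -3 + 2*I)
l(s) = 2 + s*(-1 + s) (l(s) = 2 + s*(s - 1) = 2 + s*(-1 + s))
1/(522 + l(A(V(-3)))) = 1/(522 + (2 + (-3 + 2*I)**2 - (-3 + 2*I))) = 1/(522 + (2 + (-3 + 2*I)**2 + (3 - 2*I))) = 1/(522 + (5 + (-3 + 2*I)**2 - 2*I)) = 1/(527 + (-3 + 2*I)**2 - 2*I)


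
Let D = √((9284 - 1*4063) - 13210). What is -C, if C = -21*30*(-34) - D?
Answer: -21420 + I*√7989 ≈ -21420.0 + 89.381*I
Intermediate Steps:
D = I*√7989 (D = √((9284 - 4063) - 13210) = √(5221 - 13210) = √(-7989) = I*√7989 ≈ 89.381*I)
C = 21420 - I*√7989 (C = -21*30*(-34) - I*√7989 = -630*(-34) - I*√7989 = 21420 - I*√7989 ≈ 21420.0 - 89.381*I)
-C = -(21420 - I*√7989) = -21420 + I*√7989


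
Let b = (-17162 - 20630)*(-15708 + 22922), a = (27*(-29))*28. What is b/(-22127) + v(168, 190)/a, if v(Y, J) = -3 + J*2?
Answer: 29444159611/2389716 ≈ 12321.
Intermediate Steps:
a = -21924 (a = -783*28 = -21924)
v(Y, J) = -3 + 2*J
b = -272631488 (b = -37792*7214 = -272631488)
b/(-22127) + v(168, 190)/a = -272631488/(-22127) + (-3 + 2*190)/(-21924) = -272631488*(-1/22127) + (-3 + 380)*(-1/21924) = 272631488/22127 + 377*(-1/21924) = 272631488/22127 - 13/756 = 29444159611/2389716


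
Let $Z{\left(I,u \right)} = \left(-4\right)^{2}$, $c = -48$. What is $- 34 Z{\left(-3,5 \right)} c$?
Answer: $26112$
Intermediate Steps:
$Z{\left(I,u \right)} = 16$
$- 34 Z{\left(-3,5 \right)} c = \left(-34\right) 16 \left(-48\right) = \left(-544\right) \left(-48\right) = 26112$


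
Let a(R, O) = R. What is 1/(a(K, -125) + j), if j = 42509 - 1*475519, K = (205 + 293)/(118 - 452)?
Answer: -167/72312919 ≈ -2.3094e-6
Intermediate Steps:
K = -249/167 (K = 498/(-334) = 498*(-1/334) = -249/167 ≈ -1.4910)
j = -433010 (j = 42509 - 475519 = -433010)
1/(a(K, -125) + j) = 1/(-249/167 - 433010) = 1/(-72312919/167) = -167/72312919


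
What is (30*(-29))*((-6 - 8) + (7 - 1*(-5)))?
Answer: 1740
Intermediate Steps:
(30*(-29))*((-6 - 8) + (7 - 1*(-5))) = -870*(-14 + (7 + 5)) = -870*(-14 + 12) = -870*(-2) = 1740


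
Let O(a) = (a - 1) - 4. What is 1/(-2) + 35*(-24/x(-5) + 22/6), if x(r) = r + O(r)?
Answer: 1103/6 ≈ 183.83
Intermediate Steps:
O(a) = -5 + a (O(a) = (-1 + a) - 4 = -5 + a)
x(r) = -5 + 2*r (x(r) = r + (-5 + r) = -5 + 2*r)
1/(-2) + 35*(-24/x(-5) + 22/6) = 1/(-2) + 35*(-24/(-5 + 2*(-5)) + 22/6) = -½ + 35*(-24/(-5 - 10) + 22*(⅙)) = -½ + 35*(-24/(-15) + 11/3) = -½ + 35*(-24*(-1/15) + 11/3) = -½ + 35*(8/5 + 11/3) = -½ + 35*(79/15) = -½ + 553/3 = 1103/6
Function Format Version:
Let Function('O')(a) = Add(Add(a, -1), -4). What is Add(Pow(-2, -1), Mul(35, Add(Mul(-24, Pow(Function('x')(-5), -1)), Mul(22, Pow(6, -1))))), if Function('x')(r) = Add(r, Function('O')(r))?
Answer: Rational(1103, 6) ≈ 183.83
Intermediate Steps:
Function('O')(a) = Add(-5, a) (Function('O')(a) = Add(Add(-1, a), -4) = Add(-5, a))
Function('x')(r) = Add(-5, Mul(2, r)) (Function('x')(r) = Add(r, Add(-5, r)) = Add(-5, Mul(2, r)))
Add(Pow(-2, -1), Mul(35, Add(Mul(-24, Pow(Function('x')(-5), -1)), Mul(22, Pow(6, -1))))) = Add(Pow(-2, -1), Mul(35, Add(Mul(-24, Pow(Add(-5, Mul(2, -5)), -1)), Mul(22, Pow(6, -1))))) = Add(Rational(-1, 2), Mul(35, Add(Mul(-24, Pow(Add(-5, -10), -1)), Mul(22, Rational(1, 6))))) = Add(Rational(-1, 2), Mul(35, Add(Mul(-24, Pow(-15, -1)), Rational(11, 3)))) = Add(Rational(-1, 2), Mul(35, Add(Mul(-24, Rational(-1, 15)), Rational(11, 3)))) = Add(Rational(-1, 2), Mul(35, Add(Rational(8, 5), Rational(11, 3)))) = Add(Rational(-1, 2), Mul(35, Rational(79, 15))) = Add(Rational(-1, 2), Rational(553, 3)) = Rational(1103, 6)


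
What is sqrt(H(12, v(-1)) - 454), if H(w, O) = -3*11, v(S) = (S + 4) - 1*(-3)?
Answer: I*sqrt(487) ≈ 22.068*I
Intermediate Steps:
v(S) = 7 + S (v(S) = (4 + S) + 3 = 7 + S)
H(w, O) = -33
sqrt(H(12, v(-1)) - 454) = sqrt(-33 - 454) = sqrt(-487) = I*sqrt(487)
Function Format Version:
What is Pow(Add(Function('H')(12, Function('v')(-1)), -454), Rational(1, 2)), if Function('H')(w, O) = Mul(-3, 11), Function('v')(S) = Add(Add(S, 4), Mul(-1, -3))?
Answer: Mul(I, Pow(487, Rational(1, 2))) ≈ Mul(22.068, I)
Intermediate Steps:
Function('v')(S) = Add(7, S) (Function('v')(S) = Add(Add(4, S), 3) = Add(7, S))
Function('H')(w, O) = -33
Pow(Add(Function('H')(12, Function('v')(-1)), -454), Rational(1, 2)) = Pow(Add(-33, -454), Rational(1, 2)) = Pow(-487, Rational(1, 2)) = Mul(I, Pow(487, Rational(1, 2)))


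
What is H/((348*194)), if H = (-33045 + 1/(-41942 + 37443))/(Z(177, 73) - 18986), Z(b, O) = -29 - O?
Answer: 9291841/362357630184 ≈ 2.5643e-5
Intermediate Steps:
H = 9291841/5367307 (H = (-33045 + 1/(-41942 + 37443))/((-29 - 1*73) - 18986) = (-33045 + 1/(-4499))/((-29 - 73) - 18986) = (-33045 - 1/4499)/(-102 - 18986) = -148669456/4499/(-19088) = -148669456/4499*(-1/19088) = 9291841/5367307 ≈ 1.7312)
H/((348*194)) = 9291841/(5367307*((348*194))) = (9291841/5367307)/67512 = (9291841/5367307)*(1/67512) = 9291841/362357630184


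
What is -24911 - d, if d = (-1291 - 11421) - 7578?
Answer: -4621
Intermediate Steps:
d = -20290 (d = -12712 - 7578 = -20290)
-24911 - d = -24911 - 1*(-20290) = -24911 + 20290 = -4621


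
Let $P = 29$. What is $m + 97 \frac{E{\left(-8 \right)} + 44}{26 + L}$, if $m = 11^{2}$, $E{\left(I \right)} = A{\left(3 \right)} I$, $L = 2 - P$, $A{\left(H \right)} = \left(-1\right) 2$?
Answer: $-5699$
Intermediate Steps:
$A{\left(H \right)} = -2$
$L = -27$ ($L = 2 - 29 = -27$)
$E{\left(I \right)} = - 2 I$
$m = 121$
$m + 97 \frac{E{\left(-8 \right)} + 44}{26 + L} = 121 + 97 \frac{\left(-2\right) \left(-8\right) + 44}{26 - 27} = 121 + 97 \frac{16 + 44}{-1} = 121 + 97 \cdot 60 \left(-1\right) = 121 + 97 \left(-60\right) = 121 - 5820 = -5699$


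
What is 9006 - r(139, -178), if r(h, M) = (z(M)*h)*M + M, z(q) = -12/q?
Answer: 10852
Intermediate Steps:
r(h, M) = M - 12*h (r(h, M) = ((-12/M)*h)*M + M = (-12*h/M)*M + M = -12*h + M = M - 12*h)
9006 - r(139, -178) = 9006 - (-178 - 12*139) = 9006 - (-178 - 1668) = 9006 - 1*(-1846) = 9006 + 1846 = 10852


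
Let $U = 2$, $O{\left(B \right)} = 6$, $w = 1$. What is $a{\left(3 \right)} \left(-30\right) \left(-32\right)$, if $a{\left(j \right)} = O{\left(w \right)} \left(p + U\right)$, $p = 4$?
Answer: $34560$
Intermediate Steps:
$a{\left(j \right)} = 36$ ($a{\left(j \right)} = 6 \left(4 + 2\right) = 6 \cdot 6 = 36$)
$a{\left(3 \right)} \left(-30\right) \left(-32\right) = 36 \left(-30\right) \left(-32\right) = \left(-1080\right) \left(-32\right) = 34560$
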